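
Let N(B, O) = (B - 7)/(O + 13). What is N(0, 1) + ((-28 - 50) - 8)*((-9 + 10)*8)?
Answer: -1377/2 ≈ -688.50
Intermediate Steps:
N(B, O) = (-7 + B)/(13 + O)
N(0, 1) + ((-28 - 50) - 8)*((-9 + 10)*8) = (-7 + 0)/(13 + 1) + ((-28 - 50) - 8)*((-9 + 10)*8) = -7/14 + (-78 - 8)*(1*8) = (1/14)*(-7) - 86*8 = -1/2 - 688 = -1377/2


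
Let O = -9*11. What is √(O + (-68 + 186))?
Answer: √19 ≈ 4.3589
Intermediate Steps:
O = -99
√(O + (-68 + 186)) = √(-99 + (-68 + 186)) = √(-99 + 118) = √19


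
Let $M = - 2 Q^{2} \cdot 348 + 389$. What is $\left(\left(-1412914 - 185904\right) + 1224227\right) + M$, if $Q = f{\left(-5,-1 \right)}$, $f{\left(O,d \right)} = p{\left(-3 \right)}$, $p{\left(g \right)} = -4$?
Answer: $-385338$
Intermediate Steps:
$f{\left(O,d \right)} = -4$
$Q = -4$
$M = -10747$ ($M = - 2 \left(-4\right)^{2} \cdot 348 + 389 = \left(-2\right) 16 \cdot 348 + 389 = \left(-32\right) 348 + 389 = -11136 + 389 = -10747$)
$\left(\left(-1412914 - 185904\right) + 1224227\right) + M = \left(\left(-1412914 - 185904\right) + 1224227\right) - 10747 = \left(-1598818 + 1224227\right) - 10747 = -374591 - 10747 = -385338$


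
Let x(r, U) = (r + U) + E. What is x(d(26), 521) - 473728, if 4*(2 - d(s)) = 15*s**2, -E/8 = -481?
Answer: -471892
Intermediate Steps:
E = 3848 (E = -8*(-481) = 3848)
d(s) = 2 - 15*s**2/4
x(r, U) = 3848 + U + r (x(r, U) = (r + U) + 3848 = (U + r) + 3848 = 3848 + U + r)
x(d(26), 521) - 473728 = (3848 + 521 + (2 - 15/4*26**2)) - 473728 = (3848 + 521 + (2 - 15/4*676)) - 473728 = (3848 + 521 + (2 - 2535)) - 473728 = (3848 + 521 - 2533) - 473728 = 1836 - 473728 = -471892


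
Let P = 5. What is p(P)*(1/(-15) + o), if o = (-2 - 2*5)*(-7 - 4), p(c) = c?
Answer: 1979/3 ≈ 659.67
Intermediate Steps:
o = 132 (o = (-2 - 10)*(-11) = -12*(-11) = 132)
p(P)*(1/(-15) + o) = 5*(1/(-15) + 132) = 5*(-1/15 + 132) = 5*(1979/15) = 1979/3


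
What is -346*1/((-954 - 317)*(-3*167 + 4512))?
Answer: 346/5097981 ≈ 6.7870e-5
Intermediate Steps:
-346*1/((-954 - 317)*(-3*167 + 4512)) = -346*(-1/(1271*(-501 + 4512))) = -346/(4011*(-1271)) = -346/(-5097981) = -346*(-1/5097981) = 346/5097981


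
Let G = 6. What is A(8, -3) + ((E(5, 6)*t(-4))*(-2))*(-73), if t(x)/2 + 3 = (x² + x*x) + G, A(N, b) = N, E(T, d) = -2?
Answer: -20432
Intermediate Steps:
t(x) = 6 + 4*x² (t(x) = -6 + 2*((x² + x*x) + 6) = -6 + 2*((x² + x²) + 6) = -6 + 2*(2*x² + 6) = -6 + 2*(6 + 2*x²) = -6 + (12 + 4*x²) = 6 + 4*x²)
A(8, -3) + ((E(5, 6)*t(-4))*(-2))*(-73) = 8 + (-2*(6 + 4*(-4)²)*(-2))*(-73) = 8 + (-2*(6 + 4*16)*(-2))*(-73) = 8 + (-2*(6 + 64)*(-2))*(-73) = 8 + (-2*70*(-2))*(-73) = 8 - 140*(-2)*(-73) = 8 + 280*(-73) = 8 - 20440 = -20432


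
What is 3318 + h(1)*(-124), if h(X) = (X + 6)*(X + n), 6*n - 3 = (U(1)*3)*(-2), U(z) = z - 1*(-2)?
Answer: 4620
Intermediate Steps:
U(z) = 2 + z (U(z) = z + 2 = 2 + z)
n = -5/2 (n = 1/2 + (((2 + 1)*3)*(-2))/6 = 1/2 + ((3*3)*(-2))/6 = 1/2 + (9*(-2))/6 = 1/2 + (1/6)*(-18) = 1/2 - 3 = -5/2 ≈ -2.5000)
h(X) = (6 + X)*(-5/2 + X) (h(X) = (X + 6)*(X - 5/2) = (6 + X)*(-5/2 + X))
3318 + h(1)*(-124) = 3318 + (-15 + 1**2 + (7/2)*1)*(-124) = 3318 + (-15 + 1 + 7/2)*(-124) = 3318 - 21/2*(-124) = 3318 + 1302 = 4620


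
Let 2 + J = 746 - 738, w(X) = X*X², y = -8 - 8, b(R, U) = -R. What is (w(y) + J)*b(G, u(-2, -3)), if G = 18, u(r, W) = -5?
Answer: 73620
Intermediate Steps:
y = -16
w(X) = X³
J = 6 (J = -2 + (746 - 738) = -2 + 8 = 6)
(w(y) + J)*b(G, u(-2, -3)) = ((-16)³ + 6)*(-1*18) = (-4096 + 6)*(-18) = -4090*(-18) = 73620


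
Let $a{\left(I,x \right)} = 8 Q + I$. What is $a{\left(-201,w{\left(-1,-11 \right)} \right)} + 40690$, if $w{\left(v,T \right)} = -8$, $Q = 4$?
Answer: $40521$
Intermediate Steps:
$a{\left(I,x \right)} = 32 + I$ ($a{\left(I,x \right)} = 8 \cdot 4 + I = 32 + I$)
$a{\left(-201,w{\left(-1,-11 \right)} \right)} + 40690 = \left(32 - 201\right) + 40690 = -169 + 40690 = 40521$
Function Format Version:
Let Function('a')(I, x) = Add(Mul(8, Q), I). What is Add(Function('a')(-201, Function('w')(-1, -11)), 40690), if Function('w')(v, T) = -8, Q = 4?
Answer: 40521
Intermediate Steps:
Function('a')(I, x) = Add(32, I) (Function('a')(I, x) = Add(Mul(8, 4), I) = Add(32, I))
Add(Function('a')(-201, Function('w')(-1, -11)), 40690) = Add(Add(32, -201), 40690) = Add(-169, 40690) = 40521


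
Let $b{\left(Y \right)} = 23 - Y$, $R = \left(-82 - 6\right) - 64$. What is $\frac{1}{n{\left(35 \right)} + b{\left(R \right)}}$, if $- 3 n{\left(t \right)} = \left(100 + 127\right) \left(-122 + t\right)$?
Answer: $\frac{1}{6758} \approx 0.00014797$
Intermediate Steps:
$n{\left(t \right)} = \frac{27694}{3} - \frac{227 t}{3}$ ($n{\left(t \right)} = - \frac{\left(100 + 127\right) \left(-122 + t\right)}{3} = - \frac{227 \left(-122 + t\right)}{3} = - \frac{-27694 + 227 t}{3} = \frac{27694}{3} - \frac{227 t}{3}$)
$R = -152$ ($R = -88 - 64 = -152$)
$\frac{1}{n{\left(35 \right)} + b{\left(R \right)}} = \frac{1}{\left(\frac{27694}{3} - \frac{7945}{3}\right) + \left(23 - -152\right)} = \frac{1}{\left(\frac{27694}{3} - \frac{7945}{3}\right) + \left(23 + 152\right)} = \frac{1}{6583 + 175} = \frac{1}{6758}$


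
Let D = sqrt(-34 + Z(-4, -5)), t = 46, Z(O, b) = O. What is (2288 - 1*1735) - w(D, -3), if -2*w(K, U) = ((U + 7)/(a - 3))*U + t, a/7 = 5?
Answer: 9213/16 ≈ 575.81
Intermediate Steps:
a = 35 (a = 7*5 = 35)
D = I*sqrt(38) (D = sqrt(-34 - 4) = sqrt(-38) = I*sqrt(38) ≈ 6.1644*I)
w(K, U) = -23 - U*(7/32 + U/32)/2 (w(K, U) = -(((U + 7)/(35 - 3))*U + 46)/2 = -(((7 + U)/32)*U + 46)/2 = -(((7 + U)*(1/32))*U + 46)/2 = -((7/32 + U/32)*U + 46)/2 = -(U*(7/32 + U/32) + 46)/2 = -(46 + U*(7/32 + U/32))/2 = -23 - U*(7/32 + U/32)/2)
(2288 - 1*1735) - w(D, -3) = (2288 - 1*1735) - (-23 - 7/64*(-3) - 1/64*(-3)**2) = (2288 - 1735) - (-23 + 21/64 - 1/64*9) = 553 - (-23 + 21/64 - 9/64) = 553 - 1*(-365/16) = 553 + 365/16 = 9213/16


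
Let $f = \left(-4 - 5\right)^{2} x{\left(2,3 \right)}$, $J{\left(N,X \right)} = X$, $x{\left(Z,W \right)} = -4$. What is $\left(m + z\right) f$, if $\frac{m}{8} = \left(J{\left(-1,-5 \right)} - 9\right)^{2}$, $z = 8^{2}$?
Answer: $-528768$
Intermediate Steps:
$z = 64$
$m = 1568$ ($m = 8 \left(-5 - 9\right)^{2} = 8 \left(-14\right)^{2} = 8 \cdot 196 = 1568$)
$f = -324$ ($f = \left(-4 - 5\right)^{2} \left(-4\right) = \left(-9\right)^{2} \left(-4\right) = 81 \left(-4\right) = -324$)
$\left(m + z\right) f = \left(1568 + 64\right) \left(-324\right) = 1632 \left(-324\right) = -528768$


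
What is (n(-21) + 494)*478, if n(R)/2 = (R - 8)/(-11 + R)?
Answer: 1895987/8 ≈ 2.3700e+5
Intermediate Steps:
n(R) = 2*(-8 + R)/(-11 + R) (n(R) = 2*((R - 8)/(-11 + R)) = 2*((-8 + R)/(-11 + R)) = 2*(-8 + R)/(-11 + R))
(n(-21) + 494)*478 = (2*(-8 - 21)/(-11 - 21) + 494)*478 = (2*(-29)/(-32) + 494)*478 = (2*(-1/32)*(-29) + 494)*478 = (29/16 + 494)*478 = (7933/16)*478 = 1895987/8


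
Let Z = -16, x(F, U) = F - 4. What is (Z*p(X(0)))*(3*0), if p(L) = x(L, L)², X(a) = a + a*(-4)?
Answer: 0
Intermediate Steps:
x(F, U) = -4 + F
X(a) = -3*a (X(a) = a - 4*a = -3*a)
p(L) = (-4 + L)²
(Z*p(X(0)))*(3*0) = (-16*(-4 - 3*0)²)*(3*0) = -16*(-4 + 0)²*0 = -16*(-4)²*0 = -16*16*0 = -256*0 = 0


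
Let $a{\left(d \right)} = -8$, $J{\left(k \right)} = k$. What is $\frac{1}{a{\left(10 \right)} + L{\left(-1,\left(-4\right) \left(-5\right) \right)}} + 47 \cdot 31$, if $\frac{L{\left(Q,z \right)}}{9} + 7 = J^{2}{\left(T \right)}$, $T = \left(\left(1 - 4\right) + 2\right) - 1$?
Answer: $\frac{50994}{35} \approx 1457.0$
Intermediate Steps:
$T = -2$ ($T = \left(-3 + 2\right) - 1 = -1 - 1 = -2$)
$L{\left(Q,z \right)} = -27$ ($L{\left(Q,z \right)} = -63 + 9 \left(-2\right)^{2} = -63 + 9 \cdot 4 = -63 + 36 = -27$)
$\frac{1}{a{\left(10 \right)} + L{\left(-1,\left(-4\right) \left(-5\right) \right)}} + 47 \cdot 31 = \frac{1}{-8 - 27} + 47 \cdot 31 = \frac{1}{-35} + 1457 = - \frac{1}{35} + 1457 = \frac{50994}{35}$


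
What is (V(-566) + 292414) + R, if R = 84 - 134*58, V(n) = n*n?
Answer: 605082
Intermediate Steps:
V(n) = n²
R = -7688 (R = 84 - 7772 = -7688)
(V(-566) + 292414) + R = ((-566)² + 292414) - 7688 = (320356 + 292414) - 7688 = 612770 - 7688 = 605082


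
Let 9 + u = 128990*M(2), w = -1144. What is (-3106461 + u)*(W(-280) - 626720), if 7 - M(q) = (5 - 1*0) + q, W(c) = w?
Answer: 1950440680080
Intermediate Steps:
W(c) = -1144
M(q) = 2 - q (M(q) = 7 - ((5 - 1*0) + q) = 7 - ((5 + 0) + q) = 7 - (5 + q) = 7 + (-5 - q) = 2 - q)
u = -9 (u = -9 + 128990*(2 - 1*2) = -9 + 128990*(2 - 2) = -9 + 128990*0 = -9 + 0 = -9)
(-3106461 + u)*(W(-280) - 626720) = (-3106461 - 9)*(-1144 - 626720) = -3106470*(-627864) = 1950440680080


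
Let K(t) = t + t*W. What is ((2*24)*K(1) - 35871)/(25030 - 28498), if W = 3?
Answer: 11893/1156 ≈ 10.288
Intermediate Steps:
K(t) = 4*t (K(t) = t + t*3 = t + 3*t = 4*t)
((2*24)*K(1) - 35871)/(25030 - 28498) = ((2*24)*(4*1) - 35871)/(25030 - 28498) = (48*4 - 35871)/(-3468) = (192 - 35871)*(-1/3468) = -35679*(-1/3468) = 11893/1156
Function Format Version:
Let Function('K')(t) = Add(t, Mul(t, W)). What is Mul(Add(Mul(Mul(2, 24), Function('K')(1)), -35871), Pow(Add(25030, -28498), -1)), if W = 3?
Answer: Rational(11893, 1156) ≈ 10.288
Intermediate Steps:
Function('K')(t) = Mul(4, t) (Function('K')(t) = Add(t, Mul(t, 3)) = Add(t, Mul(3, t)) = Mul(4, t))
Mul(Add(Mul(Mul(2, 24), Function('K')(1)), -35871), Pow(Add(25030, -28498), -1)) = Mul(Add(Mul(Mul(2, 24), Mul(4, 1)), -35871), Pow(Add(25030, -28498), -1)) = Mul(Add(Mul(48, 4), -35871), Pow(-3468, -1)) = Mul(Add(192, -35871), Rational(-1, 3468)) = Mul(-35679, Rational(-1, 3468)) = Rational(11893, 1156)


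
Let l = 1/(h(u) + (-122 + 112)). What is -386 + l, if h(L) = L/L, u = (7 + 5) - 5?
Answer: -3475/9 ≈ -386.11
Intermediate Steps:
u = 7 (u = 12 - 5 = 7)
h(L) = 1
l = -⅑ (l = 1/(1 + (-122 + 112)) = 1/(1 - 10) = 1/(-9) = -⅑ ≈ -0.11111)
-386 + l = -386 - ⅑ = -3475/9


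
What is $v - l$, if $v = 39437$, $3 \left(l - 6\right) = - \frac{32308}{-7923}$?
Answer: $\frac{937203131}{23769} \approx 39430.0$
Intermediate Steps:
$l = \frac{174922}{23769}$ ($l = 6 + \frac{\left(-32308\right) \frac{1}{-7923}}{3} = 6 + \frac{\left(-32308\right) \left(- \frac{1}{7923}\right)}{3} = 6 + \frac{1}{3} \cdot \frac{32308}{7923} = 6 + \frac{32308}{23769} = \frac{174922}{23769} \approx 7.3593$)
$v - l = 39437 - \frac{174922}{23769} = \frac{937203131}{23769}$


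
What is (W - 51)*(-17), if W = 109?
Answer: -986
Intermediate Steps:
(W - 51)*(-17) = (109 - 51)*(-17) = 58*(-17) = -986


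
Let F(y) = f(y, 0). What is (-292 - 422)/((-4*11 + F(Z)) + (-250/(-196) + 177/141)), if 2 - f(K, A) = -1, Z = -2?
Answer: 1096228/59063 ≈ 18.560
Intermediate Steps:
f(K, A) = 3 (f(K, A) = 2 - 1*(-1) = 2 + 1 = 3)
F(y) = 3
(-292 - 422)/((-4*11 + F(Z)) + (-250/(-196) + 177/141)) = (-292 - 422)/((-4*11 + 3) + (-250/(-196) + 177/141)) = -714/((-44 + 3) + (-250*(-1/196) + 177*(1/141))) = -714/(-41 + (125/98 + 59/47)) = -714/(-41 + 11657/4606) = -714/(-177189/4606) = -4606/177189*(-714) = 1096228/59063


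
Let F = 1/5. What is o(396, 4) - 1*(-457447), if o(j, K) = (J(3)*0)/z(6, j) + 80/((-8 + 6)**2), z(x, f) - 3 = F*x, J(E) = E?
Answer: 457467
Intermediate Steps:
F = 1/5 ≈ 0.20000
z(x, f) = 3 + x/5
o(j, K) = 20 (o(j, K) = (3*0)/(3 + (1/5)*6) + 80/((-8 + 6)**2) = 0/(3 + 6/5) + 80/((-2)**2) = 0/(21/5) + 80/4 = 0*(5/21) + 80*(1/4) = 0 + 20 = 20)
o(396, 4) - 1*(-457447) = 20 - 1*(-457447) = 20 + 457447 = 457467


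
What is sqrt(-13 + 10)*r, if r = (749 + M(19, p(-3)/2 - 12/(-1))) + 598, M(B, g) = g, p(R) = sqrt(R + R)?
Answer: I*sqrt(3)*(2718 + I*sqrt(6))/2 ≈ -2.1213 + 2353.9*I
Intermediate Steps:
p(R) = sqrt(2)*sqrt(R) (p(R) = sqrt(2*R) = sqrt(2)*sqrt(R))
r = 1359 + I*sqrt(6)/2 (r = (749 + ((sqrt(2)*sqrt(-3))/2 - 12/(-1))) + 598 = (749 + ((sqrt(2)*(I*sqrt(3)))*(1/2) - 12*(-1))) + 598 = (749 + ((I*sqrt(6))*(1/2) + 12)) + 598 = (749 + (I*sqrt(6)/2 + 12)) + 598 = (749 + (12 + I*sqrt(6)/2)) + 598 = (761 + I*sqrt(6)/2) + 598 = 1359 + I*sqrt(6)/2 ≈ 1359.0 + 1.2247*I)
sqrt(-13 + 10)*r = sqrt(-13 + 10)*(1359 + I*sqrt(6)/2) = sqrt(-3)*(1359 + I*sqrt(6)/2) = (I*sqrt(3))*(1359 + I*sqrt(6)/2) = I*sqrt(3)*(1359 + I*sqrt(6)/2)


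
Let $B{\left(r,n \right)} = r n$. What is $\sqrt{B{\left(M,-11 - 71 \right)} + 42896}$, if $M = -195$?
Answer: $\sqrt{58886} \approx 242.66$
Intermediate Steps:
$B{\left(r,n \right)} = n r$
$\sqrt{B{\left(M,-11 - 71 \right)} + 42896} = \sqrt{\left(-11 - 71\right) \left(-195\right) + 42896} = \sqrt{\left(-82\right) \left(-195\right) + 42896} = \sqrt{15990 + 42896} = \sqrt{58886}$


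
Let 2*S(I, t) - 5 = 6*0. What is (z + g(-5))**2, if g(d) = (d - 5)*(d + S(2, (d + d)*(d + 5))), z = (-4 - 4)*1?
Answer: 289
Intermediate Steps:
z = -8 (z = -8*1 = -8)
S(I, t) = 5/2 (S(I, t) = 5/2 + (6*0)/2 = 5/2 + (1/2)*0 = 5/2 + 0 = 5/2)
g(d) = (-5 + d)*(5/2 + d) (g(d) = (d - 5)*(d + 5/2) = (-5 + d)*(5/2 + d))
(z + g(-5))**2 = (-8 + (-25/2 + (-5)**2 - 5/2*(-5)))**2 = (-8 + (-25/2 + 25 + 25/2))**2 = (-8 + 25)**2 = 17**2 = 289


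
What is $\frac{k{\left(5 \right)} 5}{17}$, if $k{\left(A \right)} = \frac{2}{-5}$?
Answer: $- \frac{2}{17} \approx -0.11765$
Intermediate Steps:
$k{\left(A \right)} = - \frac{2}{5}$ ($k{\left(A \right)} = 2 \left(- \frac{1}{5}\right) = - \frac{2}{5}$)
$\frac{k{\left(5 \right)} 5}{17} = \frac{\left(- \frac{2}{5}\right) 5}{17} = \left(-2\right) \frac{1}{17} = - \frac{2}{17}$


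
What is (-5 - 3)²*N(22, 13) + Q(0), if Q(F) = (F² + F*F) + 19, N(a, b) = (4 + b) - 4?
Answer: 851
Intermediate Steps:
N(a, b) = b
Q(F) = 19 + 2*F² (Q(F) = (F² + F²) + 19 = 2*F² + 19 = 19 + 2*F²)
(-5 - 3)²*N(22, 13) + Q(0) = (-5 - 3)²*13 + (19 + 2*0²) = (-8)²*13 + (19 + 2*0) = 64*13 + (19 + 0) = 832 + 19 = 851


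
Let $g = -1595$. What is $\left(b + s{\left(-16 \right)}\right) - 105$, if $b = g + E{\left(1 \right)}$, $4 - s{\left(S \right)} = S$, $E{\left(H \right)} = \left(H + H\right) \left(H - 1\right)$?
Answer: $-1680$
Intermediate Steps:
$E{\left(H \right)} = 2 H \left(-1 + H\right)$
$s{\left(S \right)} = 4 - S$
$b = -1595$ ($b = -1595 + 2 \cdot 1 \left(-1 + 1\right) = -1595 + 2 \cdot 1 \cdot 0 = -1595 + 0 = -1595$)
$\left(b + s{\left(-16 \right)}\right) - 105 = \left(-1595 + \left(4 - -16\right)\right) - 105 = \left(-1595 + \left(4 + 16\right)\right) - 105 = \left(-1595 + 20\right) - 105 = -1575 - 105 = -1680$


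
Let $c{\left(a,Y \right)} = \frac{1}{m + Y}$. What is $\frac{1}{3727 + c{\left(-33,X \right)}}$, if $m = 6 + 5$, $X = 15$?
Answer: $\frac{26}{96903} \approx 0.00026831$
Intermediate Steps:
$m = 11$
$c{\left(a,Y \right)} = \frac{1}{11 + Y}$
$\frac{1}{3727 + c{\left(-33,X \right)}} = \frac{1}{3727 + \frac{1}{11 + 15}} = \frac{1}{3727 + \frac{1}{26}} = \frac{1}{\frac{96903}{26}} = \frac{26}{96903}$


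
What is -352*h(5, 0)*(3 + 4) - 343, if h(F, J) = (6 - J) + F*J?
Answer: -15127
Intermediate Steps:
h(F, J) = 6 - J + F*J
-352*h(5, 0)*(3 + 4) - 343 = -352*(6 - 1*0 + 5*0)*(3 + 4) - 343 = -352*(6 + 0 + 0)*7 - 343 = -2112*7 - 343 = -352*42 - 343 = -14784 - 343 = -15127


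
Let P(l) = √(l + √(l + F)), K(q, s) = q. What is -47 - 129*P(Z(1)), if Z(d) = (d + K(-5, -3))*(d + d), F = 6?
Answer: -47 - 129*√(-8 + I*√2) ≈ -79.126 - 366.28*I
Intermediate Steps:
Z(d) = 2*d*(-5 + d) (Z(d) = (d - 5)*(d + d) = (-5 + d)*(2*d) = 2*d*(-5 + d))
P(l) = √(l + √(6 + l)) (P(l) = √(l + √(l + 6)) = √(l + √(6 + l)))
-47 - 129*P(Z(1)) = -47 - 129*√(2*1*(-5 + 1) + √(6 + 2*1*(-5 + 1))) = -47 - 129*√(2*1*(-4) + √(6 + 2*1*(-4))) = -47 - 129*√(-8 + √(6 - 8)) = -47 - 129*√(-8 + √(-2)) = -47 - 129*√(-8 + I*√2)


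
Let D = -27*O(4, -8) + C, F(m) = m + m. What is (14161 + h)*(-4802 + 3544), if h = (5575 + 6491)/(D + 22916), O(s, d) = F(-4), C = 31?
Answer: -137551107574/7721 ≈ -1.7815e+7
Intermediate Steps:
F(m) = 2*m
O(s, d) = -8 (O(s, d) = 2*(-4) = -8)
D = 247 (D = -27*(-8) + 31 = 216 + 31 = 247)
h = 4022/7721 (h = (5575 + 6491)/(247 + 22916) = 12066/23163 = 12066*(1/23163) = 4022/7721 ≈ 0.52092)
(14161 + h)*(-4802 + 3544) = (14161 + 4022/7721)*(-4802 + 3544) = (109341103/7721)*(-1258) = -137551107574/7721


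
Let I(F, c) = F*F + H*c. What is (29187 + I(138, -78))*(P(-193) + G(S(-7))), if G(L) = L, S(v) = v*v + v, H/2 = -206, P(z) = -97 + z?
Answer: -19931016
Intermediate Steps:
H = -412 (H = 2*(-206) = -412)
I(F, c) = F² - 412*c (I(F, c) = F*F - 412*c = F² - 412*c)
S(v) = v + v² (S(v) = v² + v = v + v²)
(29187 + I(138, -78))*(P(-193) + G(S(-7))) = (29187 + (138² - 412*(-78)))*((-97 - 193) - 7*(1 - 7)) = (29187 + (19044 + 32136))*(-290 - 7*(-6)) = (29187 + 51180)*(-290 + 42) = 80367*(-248) = -19931016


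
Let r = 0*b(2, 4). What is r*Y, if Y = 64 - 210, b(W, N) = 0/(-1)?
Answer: 0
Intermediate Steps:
b(W, N) = 0 (b(W, N) = 0*(-1) = 0)
r = 0 (r = 0*0 = 0)
Y = -146
r*Y = 0*(-146) = 0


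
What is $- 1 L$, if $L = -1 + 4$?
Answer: $-3$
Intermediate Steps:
$L = 3$
$- 1 L = - 1 \cdot 3 = \left(-1\right) 3 = -3$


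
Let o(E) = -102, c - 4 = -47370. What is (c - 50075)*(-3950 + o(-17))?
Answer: 394830932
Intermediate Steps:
c = -47366 (c = 4 - 47370 = -47366)
(c - 50075)*(-3950 + o(-17)) = (-47366 - 50075)*(-3950 - 102) = -97441*(-4052) = 394830932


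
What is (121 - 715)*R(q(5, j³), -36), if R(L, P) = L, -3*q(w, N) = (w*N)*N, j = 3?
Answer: 721710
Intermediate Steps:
q(w, N) = -w*N²/3 (q(w, N) = -w*N*N/3 = -N*w*N/3 = -w*N²/3)
(121 - 715)*R(q(5, j³), -36) = (121 - 715)*(-⅓*5*(3³)²) = -(-198)*5*27² = -(-198)*5*729 = -594*(-1215) = 721710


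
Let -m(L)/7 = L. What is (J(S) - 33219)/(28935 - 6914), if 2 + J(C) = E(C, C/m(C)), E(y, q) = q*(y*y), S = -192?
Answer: -269411/154147 ≈ -1.7478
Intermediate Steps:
m(L) = -7*L
E(y, q) = q*y**2
J(C) = -2 - C**2/7 (J(C) = -2 + (C/((-7*C)))*C**2 = -2 + (C*(-1/(7*C)))*C**2 = -2 - C**2/7)
(J(S) - 33219)/(28935 - 6914) = ((-2 - 1/7*(-192)**2) - 33219)/(28935 - 6914) = ((-2 - 1/7*36864) - 33219)/22021 = ((-2 - 36864/7) - 33219)*(1/22021) = (-36878/7 - 33219)*(1/22021) = -269411/7*1/22021 = -269411/154147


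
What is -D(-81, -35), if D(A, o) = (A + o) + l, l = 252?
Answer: -136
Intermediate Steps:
D(A, o) = 252 + A + o (D(A, o) = (A + o) + 252 = 252 + A + o)
-D(-81, -35) = -(252 - 81 - 35) = -1*136 = -136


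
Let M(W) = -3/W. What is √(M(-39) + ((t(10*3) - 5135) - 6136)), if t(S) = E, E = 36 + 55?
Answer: I*√1889407/13 ≈ 105.74*I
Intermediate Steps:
E = 91
t(S) = 91
√(M(-39) + ((t(10*3) - 5135) - 6136)) = √(-3/(-39) + ((91 - 5135) - 6136)) = √(-3*(-1/39) + (-5044 - 6136)) = √(1/13 - 11180) = √(-145339/13) = I*√1889407/13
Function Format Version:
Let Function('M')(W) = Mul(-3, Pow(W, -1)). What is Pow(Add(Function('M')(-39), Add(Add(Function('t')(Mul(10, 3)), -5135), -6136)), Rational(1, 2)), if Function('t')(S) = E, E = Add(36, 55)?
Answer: Mul(Rational(1, 13), I, Pow(1889407, Rational(1, 2))) ≈ Mul(105.74, I)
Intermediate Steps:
E = 91
Function('t')(S) = 91
Pow(Add(Function('M')(-39), Add(Add(Function('t')(Mul(10, 3)), -5135), -6136)), Rational(1, 2)) = Pow(Add(Mul(-3, Pow(-39, -1)), Add(Add(91, -5135), -6136)), Rational(1, 2)) = Pow(Add(Mul(-3, Rational(-1, 39)), Add(-5044, -6136)), Rational(1, 2)) = Pow(Add(Rational(1, 13), -11180), Rational(1, 2)) = Pow(Rational(-145339, 13), Rational(1, 2)) = Mul(Rational(1, 13), I, Pow(1889407, Rational(1, 2)))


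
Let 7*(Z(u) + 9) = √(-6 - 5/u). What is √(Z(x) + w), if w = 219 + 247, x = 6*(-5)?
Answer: √(806148 + 42*I*√210)/42 ≈ 21.378 + 0.00807*I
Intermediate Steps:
x = -30
Z(u) = -9 + √(-6 - 5/u)/7
w = 466
√(Z(x) + w) = √((-9 + √(-6 - 5/(-30))/7) + 466) = √((-9 + √(-6 - 5*(-1/30))/7) + 466) = √((-9 + √(-6 + ⅙)/7) + 466) = √((-9 + √(-35/6)/7) + 466) = √((-9 + (I*√210/6)/7) + 466) = √((-9 + I*√210/42) + 466) = √(457 + I*√210/42)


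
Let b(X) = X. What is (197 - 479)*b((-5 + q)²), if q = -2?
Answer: -13818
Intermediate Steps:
(197 - 479)*b((-5 + q)²) = (197 - 479)*(-5 - 2)² = -282*(-7)² = -282*49 = -13818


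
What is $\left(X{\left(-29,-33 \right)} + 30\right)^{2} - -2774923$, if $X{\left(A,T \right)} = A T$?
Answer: $3749092$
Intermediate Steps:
$\left(X{\left(-29,-33 \right)} + 30\right)^{2} - -2774923 = \left(\left(-29\right) \left(-33\right) + 30\right)^{2} - -2774923 = \left(957 + 30\right)^{2} + 2774923 = 987^{2} + 2774923 = 974169 + 2774923 = 3749092$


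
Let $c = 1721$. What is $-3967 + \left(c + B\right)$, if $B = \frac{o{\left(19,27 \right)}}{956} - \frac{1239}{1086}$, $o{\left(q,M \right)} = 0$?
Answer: $- \frac{813465}{362} \approx -2247.1$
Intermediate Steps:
$B = - \frac{413}{362}$ ($B = \frac{0}{956} - \frac{1239}{1086} = 0 \cdot \frac{1}{956} - \frac{413}{362} = 0 - \frac{413}{362} = - \frac{413}{362} \approx -1.1409$)
$-3967 + \left(c + B\right) = -3967 + \left(1721 - \frac{413}{362}\right) = -3967 + \frac{622589}{362} = - \frac{813465}{362}$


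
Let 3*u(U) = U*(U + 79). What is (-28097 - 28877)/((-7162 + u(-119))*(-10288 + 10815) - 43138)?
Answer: 85461/4472008 ≈ 0.019110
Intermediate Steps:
u(U) = U*(79 + U)/3 (u(U) = (U*(U + 79))/3 = (U*(79 + U))/3 = U*(79 + U)/3)
(-28097 - 28877)/((-7162 + u(-119))*(-10288 + 10815) - 43138) = (-28097 - 28877)/((-7162 + (⅓)*(-119)*(79 - 119))*(-10288 + 10815) - 43138) = -56974/((-7162 + (⅓)*(-119)*(-40))*527 - 43138) = -56974/((-7162 + 4760/3)*527 - 43138) = -56974/(-16726/3*527 - 43138) = -56974/(-8814602/3 - 43138) = -56974/(-8944016/3) = -56974*(-3/8944016) = 85461/4472008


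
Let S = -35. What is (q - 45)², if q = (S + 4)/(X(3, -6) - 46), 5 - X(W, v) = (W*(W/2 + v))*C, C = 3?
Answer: 289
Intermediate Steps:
X(W, v) = 5 - 3*W*(v + W/2) (X(W, v) = 5 - W*(W/2 + v)*3 = 5 - W*(v + W/2)*3 = 5 - 3*W*(v + W/2))
q = 62 (q = (-35 + 4)/((5 - 3/2*3² - 3*3*(-6)) - 46) = -31/((5 - 3/2*9 + 54) - 46) = -31/((5 - 27/2 + 54) - 46) = -31/(91/2 - 46) = -31/(-½) = -31*(-2) = 62)
(q - 45)² = (62 - 45)² = 17² = 289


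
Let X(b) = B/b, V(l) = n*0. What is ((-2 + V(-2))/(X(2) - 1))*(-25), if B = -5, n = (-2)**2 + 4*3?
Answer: -100/7 ≈ -14.286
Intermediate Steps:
n = 16 (n = 4 + 12 = 16)
V(l) = 0 (V(l) = 16*0 = 0)
X(b) = -5/b
((-2 + V(-2))/(X(2) - 1))*(-25) = ((-2 + 0)/(-5/2 - 1))*(-25) = -2/(-5*1/2 - 1)*(-25) = -2/(-5/2 - 1)*(-25) = -2/(-7/2)*(-25) = -2*(-2/7)*(-25) = (4/7)*(-25) = -100/7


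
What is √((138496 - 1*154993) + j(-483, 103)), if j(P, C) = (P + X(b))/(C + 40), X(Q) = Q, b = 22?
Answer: 2*I*√84353269/143 ≈ 128.45*I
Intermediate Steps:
j(P, C) = (22 + P)/(40 + C) (j(P, C) = (P + 22)/(C + 40) = (22 + P)/(40 + C))
√((138496 - 1*154993) + j(-483, 103)) = √((138496 - 1*154993) + (22 - 483)/(40 + 103)) = √((138496 - 154993) - 461/143) = √(-16497 + (1/143)*(-461)) = √(-16497 - 461/143) = √(-2359532/143) = 2*I*√84353269/143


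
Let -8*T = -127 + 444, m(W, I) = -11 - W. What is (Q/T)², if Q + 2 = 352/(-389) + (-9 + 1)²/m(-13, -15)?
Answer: 8198215936/15206095969 ≈ 0.53914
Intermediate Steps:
T = -317/8 (T = -(-127 + 444)/8 = -⅛*317 = -317/8 ≈ -39.625)
Q = 11318/389 (Q = -2 + (352/(-389) + (-9 + 1)²/(-11 - 1*(-13))) = -2 + (352*(-1/389) + (-8)²/(-11 + 13)) = -2 + (-352/389 + 64/2) = -2 + (-352/389 + 64*(½)) = -2 + (-352/389 + 32) = -2 + 12096/389 = 11318/389 ≈ 29.095)
(Q/T)² = (11318/(389*(-317/8)))² = ((11318/389)*(-8/317))² = (-90544/123313)² = 8198215936/15206095969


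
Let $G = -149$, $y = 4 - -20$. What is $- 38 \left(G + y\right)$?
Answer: $4750$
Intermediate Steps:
$y = 24$ ($y = 4 + 20 = 24$)
$- 38 \left(G + y\right) = - 38 \left(-149 + 24\right) = \left(-38\right) \left(-125\right) = 4750$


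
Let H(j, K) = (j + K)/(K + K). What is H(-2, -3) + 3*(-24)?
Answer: -427/6 ≈ -71.167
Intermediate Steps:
H(j, K) = (K + j)/(2*K) (H(j, K) = (K + j)/((2*K)) = (K + j)*(1/(2*K)) = (K + j)/(2*K))
H(-2, -3) + 3*(-24) = (½)*(-3 - 2)/(-3) + 3*(-24) = (½)*(-⅓)*(-5) - 72 = ⅚ - 72 = -427/6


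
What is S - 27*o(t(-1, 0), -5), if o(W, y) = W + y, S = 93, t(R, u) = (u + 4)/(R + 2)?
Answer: 120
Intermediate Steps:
t(R, u) = (4 + u)/(2 + R)
S - 27*o(t(-1, 0), -5) = 93 - 27*((4 + 0)/(2 - 1) - 5) = 93 - 27*(4/1 - 5) = 93 - 27*(1*4 - 5) = 93 - 27*(4 - 5) = 93 - 27*(-1) = 93 + 27 = 120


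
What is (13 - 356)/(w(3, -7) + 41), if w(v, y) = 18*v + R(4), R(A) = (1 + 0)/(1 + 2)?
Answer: -1029/286 ≈ -3.5979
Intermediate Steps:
R(A) = 1/3
w(v, y) = 1/3 + 18*v (w(v, y) = 18*v + 1/3 = 1/3 + 18*v)
(13 - 356)/(w(3, -7) + 41) = (13 - 356)/((1/3 + 18*3) + 41) = -343/((1/3 + 54) + 41) = -343/(163/3 + 41) = -343/286/3 = -343*3/286 = -1029/286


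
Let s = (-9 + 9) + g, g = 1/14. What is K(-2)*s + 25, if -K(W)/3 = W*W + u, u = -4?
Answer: 25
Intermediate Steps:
g = 1/14 ≈ 0.071429
K(W) = 12 - 3*W² (K(W) = -3*(W*W - 4) = -3*(W² - 4) = -3*(-4 + W²) = 12 - 3*W²)
s = 1/14 (s = (-9 + 9) + 1/14 = 0 + 1/14 = 1/14 ≈ 0.071429)
K(-2)*s + 25 = (12 - 3*(-2)²)*(1/14) + 25 = (12 - 3*4)*(1/14) + 25 = (12 - 12)*(1/14) + 25 = 0*(1/14) + 25 = 0 + 25 = 25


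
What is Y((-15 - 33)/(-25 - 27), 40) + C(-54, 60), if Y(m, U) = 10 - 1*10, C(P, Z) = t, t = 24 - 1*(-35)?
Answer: 59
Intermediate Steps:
t = 59 (t = 24 + 35 = 59)
C(P, Z) = 59
Y(m, U) = 0 (Y(m, U) = 10 - 10 = 0)
Y((-15 - 33)/(-25 - 27), 40) + C(-54, 60) = 0 + 59 = 59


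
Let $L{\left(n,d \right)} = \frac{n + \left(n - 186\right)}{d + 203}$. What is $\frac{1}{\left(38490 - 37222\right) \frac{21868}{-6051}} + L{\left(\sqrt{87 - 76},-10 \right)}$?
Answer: $- \frac{5158691907}{5351624432} + \frac{2 \sqrt{11}}{193} \approx -0.92958$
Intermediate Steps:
$L{\left(n,d \right)} = \frac{-186 + 2 n}{203 + d}$ ($L{\left(n,d \right)} = \frac{n + \left(-186 + n\right)}{203 + d} = \frac{-186 + 2 n}{203 + d}$)
$\frac{1}{\left(38490 - 37222\right) \frac{21868}{-6051}} + L{\left(\sqrt{87 - 76},-10 \right)} = \frac{1}{\left(38490 - 37222\right) \frac{21868}{-6051}} + \frac{2 \left(-93 + \sqrt{87 - 76}\right)}{203 - 10} = \frac{1}{1268 \cdot 21868 \left(- \frac{1}{6051}\right)} + \frac{2 \left(-93 + \sqrt{11}\right)}{193} = \frac{1}{1268 \left(- \frac{21868}{6051}\right)} + 2 \cdot \frac{1}{193} \left(-93 + \sqrt{11}\right) = \frac{1}{1268} \left(- \frac{6051}{21868}\right) - \left(\frac{186}{193} - \frac{2 \sqrt{11}}{193}\right) = - \frac{6051}{27728624} - \left(\frac{186}{193} - \frac{2 \sqrt{11}}{193}\right) = - \frac{5158691907}{5351624432} + \frac{2 \sqrt{11}}{193}$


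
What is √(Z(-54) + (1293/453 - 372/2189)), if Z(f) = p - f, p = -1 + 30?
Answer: 2*√2340383372734/330539 ≈ 9.2566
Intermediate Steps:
p = 29
Z(f) = 29 - f
√(Z(-54) + (1293/453 - 372/2189)) = √((29 - 1*(-54)) + (1293/453 - 372/2189)) = √((29 + 54) + (1293*(1/453) - 372*1/2189)) = √(83 + (431/151 - 372/2189)) = √(83 + 887287/330539) = √(28322024/330539) = 2*√2340383372734/330539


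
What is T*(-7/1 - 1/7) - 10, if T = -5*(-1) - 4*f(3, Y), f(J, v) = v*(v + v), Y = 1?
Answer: 80/7 ≈ 11.429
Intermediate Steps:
f(J, v) = 2*v² (f(J, v) = v*(2*v) = 2*v²)
T = -3 (T = -5*(-1) - 8*1² = 5 - 8 = -3)
T*(-7/1 - 1/7) - 10 = -3*(-7/1 - 1/7) - 10 = -3*(-7*1 - 1*⅐) - 10 = -3*(-7 - ⅐) - 10 = -3*(-50/7) - 10 = 150/7 - 10 = 80/7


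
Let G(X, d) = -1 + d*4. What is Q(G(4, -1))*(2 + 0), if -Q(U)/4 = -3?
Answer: 24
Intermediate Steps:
G(X, d) = -1 + 4*d
Q(U) = 12 (Q(U) = -4*(-3) = 12)
Q(G(4, -1))*(2 + 0) = 12*(2 + 0) = 12*2 = 24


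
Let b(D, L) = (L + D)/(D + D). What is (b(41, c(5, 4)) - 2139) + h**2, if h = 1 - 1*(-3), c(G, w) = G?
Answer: -87020/41 ≈ -2122.4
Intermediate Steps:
b(D, L) = (D + L)/(2*D) (b(D, L) = (D + L)/((2*D)) = (D + L)*(1/(2*D)) = (D + L)/(2*D))
h = 4 (h = 1 + 3 = 4)
(b(41, c(5, 4)) - 2139) + h**2 = ((1/2)*(41 + 5)/41 - 2139) + 4**2 = ((1/2)*(1/41)*46 - 2139) + 16 = (23/41 - 2139) + 16 = -87676/41 + 16 = -87020/41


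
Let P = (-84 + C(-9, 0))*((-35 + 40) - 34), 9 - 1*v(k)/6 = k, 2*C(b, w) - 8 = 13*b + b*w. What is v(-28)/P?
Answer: 444/8033 ≈ 0.055272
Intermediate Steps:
C(b, w) = 4 + 13*b/2 + b*w/2 (C(b, w) = 4 + (13*b + b*w)/2 = 4 + (13*b/2 + b*w/2) = 4 + 13*b/2 + b*w/2)
v(k) = 54 - 6*k
P = 8033/2 (P = (-84 + (4 + (13/2)*(-9) + (½)*(-9)*0))*((-35 + 40) - 34) = (-84 + (4 - 117/2 + 0))*(5 - 34) = (-84 - 109/2)*(-29) = -277/2*(-29) = 8033/2 ≈ 4016.5)
v(-28)/P = (54 - 6*(-28))/(8033/2) = (54 + 168)*(2/8033) = 222*(2/8033) = 444/8033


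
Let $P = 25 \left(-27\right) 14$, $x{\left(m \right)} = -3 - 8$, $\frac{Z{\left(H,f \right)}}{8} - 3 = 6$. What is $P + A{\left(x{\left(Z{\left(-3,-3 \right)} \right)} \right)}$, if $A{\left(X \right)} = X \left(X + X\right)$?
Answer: $-9208$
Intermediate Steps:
$Z{\left(H,f \right)} = 72$ ($Z{\left(H,f \right)} = 24 + 8 \cdot 6 = 24 + 48 = 72$)
$x{\left(m \right)} = -11$ ($x{\left(m \right)} = -3 - 8 = -11$)
$A{\left(X \right)} = 2 X^{2}$ ($A{\left(X \right)} = X 2 X = 2 X^{2}$)
$P = -9450$ ($P = \left(-675\right) 14 = -9450$)
$P + A{\left(x{\left(Z{\left(-3,-3 \right)} \right)} \right)} = -9450 + 2 \left(-11\right)^{2} = -9450 + 2 \cdot 121 = -9450 + 242 = -9208$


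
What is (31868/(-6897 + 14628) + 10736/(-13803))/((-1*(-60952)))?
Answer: 29739499/542020703778 ≈ 5.4868e-5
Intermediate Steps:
(31868/(-6897 + 14628) + 10736/(-13803))/((-1*(-60952))) = (31868/7731 + 10736*(-1/13803))/60952 = (31868*(1/7731) - 10736/13803)*(1/60952) = (31868/7731 - 10736/13803)*(1/60952) = (118957996/35570331)*(1/60952) = 29739499/542020703778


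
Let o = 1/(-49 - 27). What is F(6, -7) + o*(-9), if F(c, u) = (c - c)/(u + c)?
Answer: 9/76 ≈ 0.11842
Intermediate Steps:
o = -1/76 (o = 1/(-76) = -1/76 ≈ -0.013158)
F(c, u) = 0 (F(c, u) = 0/(c + u) = 0)
F(6, -7) + o*(-9) = 0 - 1/76*(-9) = 0 + 9/76 = 9/76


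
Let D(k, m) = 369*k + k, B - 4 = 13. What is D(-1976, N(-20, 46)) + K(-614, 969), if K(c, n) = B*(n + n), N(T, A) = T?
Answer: -698174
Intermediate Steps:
B = 17 (B = 4 + 13 = 17)
D(k, m) = 370*k
K(c, n) = 34*n (K(c, n) = 17*(n + n) = 17*(2*n) = 34*n)
D(-1976, N(-20, 46)) + K(-614, 969) = 370*(-1976) + 34*969 = -731120 + 32946 = -698174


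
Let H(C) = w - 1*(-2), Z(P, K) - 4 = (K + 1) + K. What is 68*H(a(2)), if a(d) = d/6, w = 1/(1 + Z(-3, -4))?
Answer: 102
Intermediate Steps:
Z(P, K) = 5 + 2*K (Z(P, K) = 4 + ((K + 1) + K) = 4 + ((1 + K) + K) = 4 + (1 + 2*K) = 5 + 2*K)
w = -½ (w = 1/(1 + (5 + 2*(-4))) = 1/(1 + (5 - 8)) = 1/(1 - 3) = 1/(-2) = -½ ≈ -0.50000)
a(d) = d/6 (a(d) = d*(⅙) = d/6)
H(C) = 3/2 (H(C) = -½ - 1*(-2) = -½ + 2 = 3/2)
68*H(a(2)) = 68*(3/2) = 102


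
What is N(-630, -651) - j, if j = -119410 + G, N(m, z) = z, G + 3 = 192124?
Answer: -73362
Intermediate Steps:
G = 192121 (G = -3 + 192124 = 192121)
j = 72711 (j = -119410 + 192121 = 72711)
N(-630, -651) - j = -651 - 1*72711 = -651 - 72711 = -73362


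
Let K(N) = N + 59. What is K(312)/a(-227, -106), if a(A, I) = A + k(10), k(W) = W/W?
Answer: -371/226 ≈ -1.6416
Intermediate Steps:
K(N) = 59 + N
k(W) = 1
a(A, I) = 1 + A (a(A, I) = A + 1 = 1 + A)
K(312)/a(-227, -106) = (59 + 312)/(1 - 227) = 371/(-226) = 371*(-1/226) = -371/226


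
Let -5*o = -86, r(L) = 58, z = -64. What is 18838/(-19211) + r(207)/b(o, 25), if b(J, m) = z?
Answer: -1159935/614752 ≈ -1.8868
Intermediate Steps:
o = 86/5 (o = -1/5*(-86) = 86/5 ≈ 17.200)
b(J, m) = -64
18838/(-19211) + r(207)/b(o, 25) = 18838/(-19211) + 58/(-64) = 18838*(-1/19211) + 58*(-1/64) = -18838/19211 - 29/32 = -1159935/614752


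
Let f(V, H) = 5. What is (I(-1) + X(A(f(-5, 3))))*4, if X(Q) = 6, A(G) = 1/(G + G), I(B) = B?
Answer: 20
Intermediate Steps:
A(G) = 1/(2*G)
(I(-1) + X(A(f(-5, 3))))*4 = (-1 + 6)*4 = 5*4 = 20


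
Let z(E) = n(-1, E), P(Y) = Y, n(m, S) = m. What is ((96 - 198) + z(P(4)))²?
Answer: 10609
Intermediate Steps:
z(E) = -1
((96 - 198) + z(P(4)))² = ((96 - 198) - 1)² = (-102 - 1)² = (-103)² = 10609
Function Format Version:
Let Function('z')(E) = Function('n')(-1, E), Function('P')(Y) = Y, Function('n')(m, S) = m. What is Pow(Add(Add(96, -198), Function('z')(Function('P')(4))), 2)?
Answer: 10609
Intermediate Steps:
Function('z')(E) = -1
Pow(Add(Add(96, -198), Function('z')(Function('P')(4))), 2) = Pow(Add(Add(96, -198), -1), 2) = Pow(Add(-102, -1), 2) = Pow(-103, 2) = 10609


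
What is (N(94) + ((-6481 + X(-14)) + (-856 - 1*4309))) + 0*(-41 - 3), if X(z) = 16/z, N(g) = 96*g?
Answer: -18362/7 ≈ -2623.1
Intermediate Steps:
(N(94) + ((-6481 + X(-14)) + (-856 - 1*4309))) + 0*(-41 - 3) = (96*94 + ((-6481 + 16/(-14)) + (-856 - 1*4309))) + 0*(-41 - 3) = (9024 + ((-6481 + 16*(-1/14)) + (-856 - 4309))) + 0*(-44) = (9024 + ((-6481 - 8/7) - 5165)) + 0 = (9024 + (-45375/7 - 5165)) + 0 = (9024 - 81530/7) + 0 = -18362/7 + 0 = -18362/7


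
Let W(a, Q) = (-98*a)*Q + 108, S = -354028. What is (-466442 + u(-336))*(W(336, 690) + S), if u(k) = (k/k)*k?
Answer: 10770547598720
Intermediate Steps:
W(a, Q) = 108 - 98*Q*a (W(a, Q) = -98*Q*a + 108 = 108 - 98*Q*a)
u(k) = k (u(k) = 1*k = k)
(-466442 + u(-336))*(W(336, 690) + S) = (-466442 - 336)*((108 - 98*690*336) - 354028) = -466778*((108 - 22720320) - 354028) = -466778*(-22720212 - 354028) = -466778*(-23074240) = 10770547598720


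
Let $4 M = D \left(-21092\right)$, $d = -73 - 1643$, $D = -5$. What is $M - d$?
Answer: $28081$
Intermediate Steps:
$d = -1716$ ($d = -73 - 1643 = -1716$)
$M = 26365$ ($M = \frac{\left(-5\right) \left(-21092\right)}{4} = \frac{1}{4} \cdot 105460 = 26365$)
$M - d = 26365 - -1716 = 26365 + 1716 = 28081$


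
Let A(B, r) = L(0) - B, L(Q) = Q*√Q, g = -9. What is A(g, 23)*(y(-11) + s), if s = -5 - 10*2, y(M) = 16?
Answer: -81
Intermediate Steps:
s = -25 (s = -5 - 20 = -25)
L(Q) = Q^(3/2)
A(B, r) = -B (A(B, r) = 0^(3/2) - B = 0 - B = -B)
A(g, 23)*(y(-11) + s) = (-1*(-9))*(16 - 25) = 9*(-9) = -81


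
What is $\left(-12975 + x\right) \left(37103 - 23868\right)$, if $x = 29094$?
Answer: $213334965$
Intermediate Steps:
$\left(-12975 + x\right) \left(37103 - 23868\right) = \left(-12975 + 29094\right) \left(37103 - 23868\right) = 16119 \cdot 13235 = 213334965$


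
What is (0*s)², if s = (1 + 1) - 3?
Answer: 0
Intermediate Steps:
s = -1 (s = 2 - 3 = -1)
(0*s)² = (0*(-1))² = 0² = 0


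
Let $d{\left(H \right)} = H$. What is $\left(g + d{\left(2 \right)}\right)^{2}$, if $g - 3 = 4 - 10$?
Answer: $1$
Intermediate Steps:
$g = -3$ ($g = 3 + \left(4 - 10\right) = 3 - 6 = -3$)
$\left(g + d{\left(2 \right)}\right)^{2} = \left(-3 + 2\right)^{2} = \left(-1\right)^{2} = 1$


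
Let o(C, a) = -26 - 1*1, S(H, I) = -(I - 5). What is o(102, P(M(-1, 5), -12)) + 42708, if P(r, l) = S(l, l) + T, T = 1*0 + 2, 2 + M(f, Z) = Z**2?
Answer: 42681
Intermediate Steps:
M(f, Z) = -2 + Z**2
T = 2 (T = 0 + 2 = 2)
S(H, I) = 5 - I (S(H, I) = -(-5 + I) = 5 - I)
P(r, l) = 7 - l (P(r, l) = (5 - l) + 2 = 7 - l)
o(C, a) = -27 (o(C, a) = -26 - 1 = -27)
o(102, P(M(-1, 5), -12)) + 42708 = -27 + 42708 = 42681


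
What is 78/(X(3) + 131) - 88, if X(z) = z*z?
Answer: -6121/70 ≈ -87.443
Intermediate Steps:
X(z) = z**2
78/(X(3) + 131) - 88 = 78/(3**2 + 131) - 88 = 78/(9 + 131) - 88 = 78/140 - 88 = (1/140)*78 - 88 = 39/70 - 88 = -6121/70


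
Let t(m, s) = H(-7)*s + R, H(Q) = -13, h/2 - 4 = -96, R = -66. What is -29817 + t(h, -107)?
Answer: -28492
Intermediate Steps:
h = -184 (h = 8 + 2*(-96) = 8 - 192 = -184)
t(m, s) = -66 - 13*s (t(m, s) = -13*s - 66 = -66 - 13*s)
-29817 + t(h, -107) = -29817 + (-66 - 13*(-107)) = -29817 + (-66 + 1391) = -29817 + 1325 = -28492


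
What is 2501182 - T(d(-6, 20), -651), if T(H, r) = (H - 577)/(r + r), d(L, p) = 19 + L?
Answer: 542756400/217 ≈ 2.5012e+6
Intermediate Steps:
T(H, r) = (-577 + H)/(2*r) (T(H, r) = (-577 + H)/((2*r)) = (-577 + H)*(1/(2*r)) = (-577 + H)/(2*r))
2501182 - T(d(-6, 20), -651) = 2501182 - (-577 + (19 - 6))/(2*(-651)) = 2501182 - (-1)*(-577 + 13)/(2*651) = 2501182 - (-1)*(-564)/(2*651) = 2501182 - 1*94/217 = 2501182 - 94/217 = 542756400/217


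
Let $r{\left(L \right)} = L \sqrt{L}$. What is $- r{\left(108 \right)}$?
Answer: $- 648 \sqrt{3} \approx -1122.4$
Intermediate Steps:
$r{\left(L \right)} = L^{\frac{3}{2}}$
$- r{\left(108 \right)} = - 108^{\frac{3}{2}} = - 648 \sqrt{3}$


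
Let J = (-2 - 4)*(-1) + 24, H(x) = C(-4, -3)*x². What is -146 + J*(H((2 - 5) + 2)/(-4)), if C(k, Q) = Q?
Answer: -247/2 ≈ -123.50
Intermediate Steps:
H(x) = -3*x²
J = 30 (J = -6*(-1) + 24 = 6 + 24 = 30)
-146 + J*(H((2 - 5) + 2)/(-4)) = -146 + 30*(-3*((2 - 5) + 2)²/(-4)) = -146 + 30*(-3*(-3 + 2)²*(-¼)) = -146 + 30*(-3*(-1)²*(-¼)) = -146 + 30*(-3*1*(-¼)) = -146 + 30*(-3*(-¼)) = -146 + 30*(¾) = -146 + 45/2 = -247/2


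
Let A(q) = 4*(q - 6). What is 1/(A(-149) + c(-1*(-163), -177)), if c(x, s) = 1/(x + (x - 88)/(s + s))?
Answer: -19209/11909462 ≈ -0.0016129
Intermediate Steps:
A(q) = -24 + 4*q (A(q) = 4*(-6 + q) = -24 + 4*q)
c(x, s) = 1/(x + (-88 + x)/(2*s)) (c(x, s) = 1/(x + (-88 + x)/((2*s))) = 1/(x + (-88 + x)*(1/(2*s))) = 1/(x + (-88 + x)/(2*s)))
1/(A(-149) + c(-1*(-163), -177)) = 1/((-24 + 4*(-149)) + 2*(-177)/(-88 - 1*(-163) + 2*(-177)*(-1*(-163)))) = 1/((-24 - 596) + 2*(-177)/(-88 + 163 + 2*(-177)*163)) = 1/(-620 + 2*(-177)/(-88 + 163 - 57702)) = 1/(-620 + 2*(-177)/(-57627)) = 1/(-620 + 2*(-177)*(-1/57627)) = 1/(-620 + 118/19209) = 1/(-11909462/19209) = -19209/11909462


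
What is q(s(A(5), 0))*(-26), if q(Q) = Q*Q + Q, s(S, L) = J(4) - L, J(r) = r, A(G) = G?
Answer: -520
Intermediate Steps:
s(S, L) = 4 - L
q(Q) = Q + Q² (q(Q) = Q² + Q = Q + Q²)
q(s(A(5), 0))*(-26) = ((4 - 1*0)*(1 + (4 - 1*0)))*(-26) = ((4 + 0)*(1 + (4 + 0)))*(-26) = (4*(1 + 4))*(-26) = (4*5)*(-26) = 20*(-26) = -520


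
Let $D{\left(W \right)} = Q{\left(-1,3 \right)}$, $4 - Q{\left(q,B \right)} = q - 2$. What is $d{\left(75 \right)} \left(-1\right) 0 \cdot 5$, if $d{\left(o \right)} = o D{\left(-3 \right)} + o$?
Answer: $0$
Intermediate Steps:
$Q{\left(q,B \right)} = 6 - q$ ($Q{\left(q,B \right)} = 4 - \left(q - 2\right) = 4 - \left(-2 + q\right) = 6 - q$)
$D{\left(W \right)} = 7$ ($D{\left(W \right)} = 6 - -1 = 6 + 1 = 7$)
$d{\left(o \right)} = 8 o$ ($d{\left(o \right)} = o 7 + o = 7 o + o = 8 o$)
$d{\left(75 \right)} \left(-1\right) 0 \cdot 5 = 8 \cdot 75 \left(-1\right) 0 \cdot 5 = 600 \cdot 0 \cdot 5 = 600 \cdot 0 = 0$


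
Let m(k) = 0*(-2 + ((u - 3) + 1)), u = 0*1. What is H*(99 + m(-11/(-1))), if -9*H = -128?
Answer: 1408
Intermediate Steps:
u = 0
H = 128/9 (H = -⅑*(-128) = 128/9 ≈ 14.222)
m(k) = 0 (m(k) = 0*(-2 + ((0 - 3) + 1)) = 0*(-2 + (-3 + 1)) = 0*(-2 - 2) = 0*(-4) = 0)
H*(99 + m(-11/(-1))) = 128*(99 + 0)/9 = (128/9)*99 = 1408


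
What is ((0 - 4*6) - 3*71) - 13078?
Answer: -13315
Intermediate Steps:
((0 - 4*6) - 3*71) - 13078 = ((0 - 24) - 213) - 13078 = (-24 - 213) - 13078 = -237 - 13078 = -13315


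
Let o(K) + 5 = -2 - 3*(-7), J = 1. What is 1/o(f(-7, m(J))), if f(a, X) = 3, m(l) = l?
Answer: 1/14 ≈ 0.071429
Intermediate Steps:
o(K) = 14 (o(K) = -5 + (-2 - 3*(-7)) = -5 + (-2 + 21) = -5 + 19 = 14)
1/o(f(-7, m(J))) = 1/14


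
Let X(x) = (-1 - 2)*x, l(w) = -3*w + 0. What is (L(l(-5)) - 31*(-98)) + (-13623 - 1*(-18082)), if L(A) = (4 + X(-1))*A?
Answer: 7602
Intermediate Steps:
l(w) = -3*w
X(x) = -3*x
L(A) = 7*A (L(A) = (4 - 3*(-1))*A = (4 + 3)*A = 7*A)
(L(l(-5)) - 31*(-98)) + (-13623 - 1*(-18082)) = (7*(-3*(-5)) - 31*(-98)) + (-13623 - 1*(-18082)) = (7*15 + 3038) + (-13623 + 18082) = (105 + 3038) + 4459 = 3143 + 4459 = 7602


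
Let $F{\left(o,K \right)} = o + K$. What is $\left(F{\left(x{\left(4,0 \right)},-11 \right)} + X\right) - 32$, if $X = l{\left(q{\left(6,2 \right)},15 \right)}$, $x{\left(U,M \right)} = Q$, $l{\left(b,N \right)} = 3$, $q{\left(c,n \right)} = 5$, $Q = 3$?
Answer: $-37$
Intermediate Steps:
$x{\left(U,M \right)} = 3$
$F{\left(o,K \right)} = K + o$
$X = 3$
$\left(F{\left(x{\left(4,0 \right)},-11 \right)} + X\right) - 32 = \left(\left(-11 + 3\right) + 3\right) - 32 = \left(-8 + 3\right) - 32 = -5 - 32 = -37$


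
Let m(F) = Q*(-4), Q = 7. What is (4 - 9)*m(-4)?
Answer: 140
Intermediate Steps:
m(F) = -28 (m(F) = 7*(-4) = -28)
(4 - 9)*m(-4) = (4 - 9)*(-28) = -5*(-28) = 140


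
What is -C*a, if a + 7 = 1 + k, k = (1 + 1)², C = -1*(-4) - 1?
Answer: 6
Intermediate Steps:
C = 3 (C = 4 - 1 = 3)
k = 4 (k = 2² = 4)
a = -2 (a = -7 + (1 + 4) = -7 + 5 = -2)
-C*a = -3*(-2) = -1*(-6) = 6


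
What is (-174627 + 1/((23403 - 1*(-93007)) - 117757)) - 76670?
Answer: -338497060/1347 ≈ -2.5130e+5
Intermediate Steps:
(-174627 + 1/((23403 - 1*(-93007)) - 117757)) - 76670 = (-174627 + 1/((23403 + 93007) - 117757)) - 76670 = (-174627 + 1/(116410 - 117757)) - 76670 = (-174627 + 1/(-1347)) - 76670 = (-174627 - 1/1347) - 76670 = -235222570/1347 - 76670 = -338497060/1347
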